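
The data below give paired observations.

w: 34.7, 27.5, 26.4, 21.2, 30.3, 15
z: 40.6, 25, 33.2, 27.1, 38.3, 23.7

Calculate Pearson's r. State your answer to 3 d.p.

0.834

n = 6, Σw = 155.1, Σz = 187.9, Σw² = 4249.83, Σz² = 6138.59, Σwz = 5063.31
nΣwz − ΣwΣz = 30379.86 − 29143.29 = 1236.57
nΣw² − (Σw)² = 25498.98 − 24056.01 = 1442.97; nΣz² − (Σz)² = 36831.54 − 35306.41 = 1525.13
r = 1236.57 / √(1442.97 × 1525.13) = 1236.57 / 1483.4813 ≈ 0.834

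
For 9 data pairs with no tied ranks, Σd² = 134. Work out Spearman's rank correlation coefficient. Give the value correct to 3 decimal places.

ρ = 1 − 6Σd² / [n(n²−1)] = 1 − 6×134 / (9×80)
  = 1 − 804/720 = 1 − 1.1167 ≈ -0.117

-0.117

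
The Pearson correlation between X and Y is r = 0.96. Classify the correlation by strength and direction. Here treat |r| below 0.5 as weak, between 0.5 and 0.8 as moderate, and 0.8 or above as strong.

strong positive

r = 0.96 > 0 so the relationship is positive.
|r| = 0.96, which falls in the strong range.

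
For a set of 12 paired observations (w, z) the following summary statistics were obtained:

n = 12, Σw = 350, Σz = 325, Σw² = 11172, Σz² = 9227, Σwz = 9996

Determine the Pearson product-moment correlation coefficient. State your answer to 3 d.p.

r = (nΣwz − ΣwΣz) / √[(nΣw² − (Σw)²)(nΣz² − (Σz)²)]
Numerator: 12×9996 − 350×325 = 6202
Denominator: √[(134064 − 122500)(110724 − 105625)] = √[11564 × 5099] = 7678.8564
r = 6202 / 7678.8564 ≈ 0.808

0.808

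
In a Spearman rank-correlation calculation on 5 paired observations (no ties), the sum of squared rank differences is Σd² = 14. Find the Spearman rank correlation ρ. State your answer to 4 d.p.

ρ = 1 − 6Σd² / [n(n²−1)] = 1 − 6×14 / (5×24)
  = 1 − 84/120 = 1 − 0.70000 ≈ 0.3000

0.3000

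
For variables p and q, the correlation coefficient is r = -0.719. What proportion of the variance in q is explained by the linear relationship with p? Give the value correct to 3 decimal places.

0.517

r² = (-0.719)² = 0.517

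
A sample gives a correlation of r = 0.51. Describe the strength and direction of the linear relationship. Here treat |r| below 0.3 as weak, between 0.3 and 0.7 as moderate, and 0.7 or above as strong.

moderate positive

r = 0.51 > 0 so the relationship is positive.
|r| = 0.51, which falls in the moderate range.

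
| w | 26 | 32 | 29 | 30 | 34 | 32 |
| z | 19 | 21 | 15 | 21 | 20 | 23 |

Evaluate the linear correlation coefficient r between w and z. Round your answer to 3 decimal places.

0.459

n = 6, Σw = 183, Σz = 119, Σw² = 5621, Σz² = 2397, Σwz = 3647
nΣwz − ΣwΣz = 21882 − 21777 = 105
nΣw² − (Σw)² = 33726 − 33489 = 237; nΣz² − (Σz)² = 14382 − 14161 = 221
r = 105 / √(237 × 221) = 105 / 228.8602 ≈ 0.459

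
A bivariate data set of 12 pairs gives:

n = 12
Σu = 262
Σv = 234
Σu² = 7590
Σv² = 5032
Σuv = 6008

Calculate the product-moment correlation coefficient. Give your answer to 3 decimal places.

0.960

r = (nΣuv − ΣuΣv) / √[(nΣu² − (Σu)²)(nΣv² − (Σv)²)]
Numerator: 12×6008 − 262×234 = 10788
Denominator: √[(91080 − 68644)(60384 − 54756)] = √[22436 × 5628] = 11236.9839
r = 10788 / 11236.9839 ≈ 0.960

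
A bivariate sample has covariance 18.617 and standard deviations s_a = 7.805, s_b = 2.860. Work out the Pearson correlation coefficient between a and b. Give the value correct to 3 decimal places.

0.834

r = Cov(a,b) / (s_a · s_b) = 18.617 / (7.805 × 2.860)
  = 18.617 / 22.3223 ≈ 0.834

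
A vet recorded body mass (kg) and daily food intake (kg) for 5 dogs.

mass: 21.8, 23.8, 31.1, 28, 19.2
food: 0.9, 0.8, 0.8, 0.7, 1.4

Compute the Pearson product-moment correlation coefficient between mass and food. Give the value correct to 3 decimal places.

n = 5, Σx = 123.9, Σy = 4.6, Σx² = 3161.53, Σy² = 4.54, Σxy = 110.02
nΣxy − ΣxΣy = 550.1 − 569.94 = -19.84
nΣx² − (Σx)² = 15807.65 − 15351.21 = 456.44; nΣy² − (Σy)² = 22.7 − 21.16 = 1.54
r = -19.84 / √(456.44 × 1.54) = -19.84 / 26.5126 ≈ -0.748

-0.748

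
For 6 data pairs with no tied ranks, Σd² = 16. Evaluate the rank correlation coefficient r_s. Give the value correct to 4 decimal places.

ρ = 1 − 6Σd² / [n(n²−1)] = 1 − 6×16 / (6×35)
  = 1 − 96/210 = 1 − 0.45714 ≈ 0.5429

0.5429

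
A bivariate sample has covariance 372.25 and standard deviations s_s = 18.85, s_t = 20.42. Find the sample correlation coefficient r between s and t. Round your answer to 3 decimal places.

r = Cov(s,t) / (s_s · s_t) = 372.25 / (18.85 × 20.42)
  = 372.25 / 384.9170 ≈ 0.967

0.967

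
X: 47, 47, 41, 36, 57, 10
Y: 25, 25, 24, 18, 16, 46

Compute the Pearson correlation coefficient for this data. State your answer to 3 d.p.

-0.876

n = 6, ΣX = 238, ΣY = 154, ΣX² = 10744, ΣY² = 4522, ΣXY = 5354
nΣXY − ΣXΣY = 32124 − 36652 = -4528
nΣX² − (ΣX)² = 64464 − 56644 = 7820; nΣY² − (ΣY)² = 27132 − 23716 = 3416
r = -4528 / √(7820 × 3416) = -4528 / 5168.4737 ≈ -0.876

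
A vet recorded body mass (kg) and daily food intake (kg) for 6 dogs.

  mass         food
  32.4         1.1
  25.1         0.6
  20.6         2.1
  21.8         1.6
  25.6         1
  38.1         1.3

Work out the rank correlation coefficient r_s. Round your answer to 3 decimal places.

Rank mass: 5, 3, 1, 2, 4, 6
Rank food: 3, 1, 6, 5, 2, 4
d = rank(mass) − rank(food): 2, 2, -5, -3, 2, 2; Σd² = 50
ρ = 1 − 6Σd² / [n(n²−1)] = 1 − 6×50 / (6×35) = 1 − 300/210 ≈ -0.429

-0.429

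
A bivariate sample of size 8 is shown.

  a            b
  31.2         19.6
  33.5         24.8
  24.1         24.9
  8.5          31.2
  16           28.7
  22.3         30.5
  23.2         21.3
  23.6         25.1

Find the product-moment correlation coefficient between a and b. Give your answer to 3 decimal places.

-0.720

n = 8, Σa = 182.4, Σb = 206.1, Σa² = 4597.24, Σb² = 5430.29, Σab = 4533.48
nΣab − ΣaΣb = 36267.84 − 37592.64 = -1324.8
nΣa² − (Σa)² = 36777.92 − 33269.76 = 3508.16; nΣb² − (Σb)² = 43442.32 − 42477.21 = 965.11
r = -1324.8 / √(3508.16 × 965.11) = -1324.8 / 1840.0436 ≈ -0.720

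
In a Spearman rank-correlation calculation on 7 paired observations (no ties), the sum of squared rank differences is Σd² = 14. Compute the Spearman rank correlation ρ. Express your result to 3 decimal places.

0.750

ρ = 1 − 6Σd² / [n(n²−1)] = 1 − 6×14 / (7×48)
  = 1 − 84/336 = 1 − 0.2500 ≈ 0.750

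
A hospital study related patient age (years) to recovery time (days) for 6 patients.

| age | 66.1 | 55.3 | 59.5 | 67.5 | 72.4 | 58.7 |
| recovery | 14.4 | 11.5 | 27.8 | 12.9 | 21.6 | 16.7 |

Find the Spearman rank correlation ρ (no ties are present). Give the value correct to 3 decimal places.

Rank age: 4, 1, 3, 5, 6, 2
Rank recovery: 3, 1, 6, 2, 5, 4
d = rank(age) − rank(recovery): 1, 0, -3, 3, 1, -2; Σd² = 24
ρ = 1 − 6Σd² / [n(n²−1)] = 1 − 6×24 / (6×35) = 1 − 144/210 ≈ 0.314

0.314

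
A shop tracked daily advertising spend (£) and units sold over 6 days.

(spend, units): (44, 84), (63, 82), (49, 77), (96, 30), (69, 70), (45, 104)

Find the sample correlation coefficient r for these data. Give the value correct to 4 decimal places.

n = 6, Σx = 366, Σy = 447, Σx² = 24308, Σy² = 36325, Σxy = 25025
nΣxy − ΣxΣy = 150150 − 163602 = -13452
nΣx² − (Σx)² = 145848 − 133956 = 11892; nΣy² − (Σy)² = 217950 − 199809 = 18141
r = -13452 / √(11892 × 18141) = -13452 / 14687.8444 ≈ -0.9159

-0.9159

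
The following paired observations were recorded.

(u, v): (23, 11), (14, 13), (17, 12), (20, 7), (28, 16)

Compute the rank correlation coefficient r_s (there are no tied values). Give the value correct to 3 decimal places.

Rank u: 4, 1, 2, 3, 5
Rank v: 2, 4, 3, 1, 5
d = rank(u) − rank(v): 2, -3, -1, 2, 0; Σd² = 18
ρ = 1 − 6Σd² / [n(n²−1)] = 1 − 6×18 / (5×24) = 1 − 108/120 ≈ 0.100

0.100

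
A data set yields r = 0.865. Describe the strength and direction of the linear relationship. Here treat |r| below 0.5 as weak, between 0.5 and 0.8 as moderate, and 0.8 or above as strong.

strong positive

r = 0.865 > 0 so the relationship is positive.
|r| = 0.865, which falls in the strong range.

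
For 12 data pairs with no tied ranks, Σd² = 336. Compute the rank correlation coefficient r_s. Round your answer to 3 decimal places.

-0.175

ρ = 1 − 6Σd² / [n(n²−1)] = 1 − 6×336 / (12×143)
  = 1 − 2016/1716 = 1 − 1.1748 ≈ -0.175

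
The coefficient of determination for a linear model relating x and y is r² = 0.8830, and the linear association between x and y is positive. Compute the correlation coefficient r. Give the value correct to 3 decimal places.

0.940

|r| = √0.8830 = 0.940
The association is positive, so r = 0.940.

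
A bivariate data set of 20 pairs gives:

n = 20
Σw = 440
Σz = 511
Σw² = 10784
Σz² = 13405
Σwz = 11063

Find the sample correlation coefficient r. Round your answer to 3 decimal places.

-0.288

r = (nΣwz − ΣwΣz) / √[(nΣw² − (Σw)²)(nΣz² − (Σz)²)]
Numerator: 20×11063 − 440×511 = -3580
Denominator: √[(215680 − 193600)(268100 − 261121)] = √[22080 × 6979] = 12413.5539
r = -3580 / 12413.5539 ≈ -0.288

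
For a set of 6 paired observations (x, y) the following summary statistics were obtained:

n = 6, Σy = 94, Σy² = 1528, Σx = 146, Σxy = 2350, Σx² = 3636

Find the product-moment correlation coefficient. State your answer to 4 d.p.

r = (nΣxy − ΣxΣy) / √[(nΣx² − (Σx)²)(nΣy² − (Σy)²)]
Numerator: 6×2350 − 146×94 = 376
Denominator: √[(21816 − 21316)(9168 − 8836)] = √[500 × 332] = 407.4310
r = 376 / 407.4310 ≈ 0.9229

0.9229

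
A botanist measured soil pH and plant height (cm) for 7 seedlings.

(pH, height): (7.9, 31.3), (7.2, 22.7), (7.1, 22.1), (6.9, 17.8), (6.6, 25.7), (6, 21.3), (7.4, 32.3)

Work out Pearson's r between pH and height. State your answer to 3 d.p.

n = 7, Σx = 49.1, Σy = 173.2, Σx² = 346.59, Σy² = 4457.7, Σxy = 1226.88
nΣxy − ΣxΣy = 8588.16 − 8504.12 = 84.04
nΣx² − (Σx)² = 2426.13 − 2410.81 = 15.32; nΣy² − (Σy)² = 31203.9 − 29998.24 = 1205.66
r = 84.04 / √(15.32 × 1205.66) = 84.04 / 135.9070 ≈ 0.618

0.618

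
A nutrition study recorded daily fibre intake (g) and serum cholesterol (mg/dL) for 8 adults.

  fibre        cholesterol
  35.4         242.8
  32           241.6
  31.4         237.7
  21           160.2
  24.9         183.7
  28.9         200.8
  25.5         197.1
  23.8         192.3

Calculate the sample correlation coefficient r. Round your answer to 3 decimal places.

n = 8, Σx = 222.9, Σy = 1656.2, Σx² = 6376.03, Σy² = 349381.76, Σxy = 47134.34
nΣxy − ΣxΣy = 377074.72 − 369166.98 = 7907.74
nΣx² − (Σx)² = 51008.24 − 49684.41 = 1323.83; nΣy² − (Σy)² = 2795054.08 − 2742998.44 = 52055.64
r = 7907.74 / √(1323.83 × 52055.64) = 7907.74 / 8301.3745 ≈ 0.953

0.953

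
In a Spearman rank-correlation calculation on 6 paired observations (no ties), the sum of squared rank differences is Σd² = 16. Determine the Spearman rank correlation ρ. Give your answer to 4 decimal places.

ρ = 1 − 6Σd² / [n(n²−1)] = 1 − 6×16 / (6×35)
  = 1 − 96/210 = 1 − 0.45714 ≈ 0.5429

0.5429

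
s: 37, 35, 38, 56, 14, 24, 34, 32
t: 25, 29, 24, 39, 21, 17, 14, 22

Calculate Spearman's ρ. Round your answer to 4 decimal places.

0.7381

Rank s: 6, 5, 7, 8, 1, 2, 4, 3
Rank t: 6, 7, 5, 8, 3, 2, 1, 4
d = rank(s) − rank(t): 0, -2, 2, 0, -2, 0, 3, -1; Σd² = 22
ρ = 1 − 6Σd² / [n(n²−1)] = 1 − 6×22 / (8×63) = 1 − 132/504 ≈ 0.7381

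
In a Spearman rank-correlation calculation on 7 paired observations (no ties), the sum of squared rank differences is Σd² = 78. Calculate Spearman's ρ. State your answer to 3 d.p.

ρ = 1 − 6Σd² / [n(n²−1)] = 1 − 6×78 / (7×48)
  = 1 − 468/336 = 1 − 1.3929 ≈ -0.393

-0.393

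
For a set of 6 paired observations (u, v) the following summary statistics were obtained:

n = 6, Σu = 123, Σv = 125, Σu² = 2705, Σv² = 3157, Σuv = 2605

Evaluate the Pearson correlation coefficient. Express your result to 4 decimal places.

r = (nΣuv − ΣuΣv) / √[(nΣu² − (Σu)²)(nΣv² − (Σv)²)]
Numerator: 6×2605 − 123×125 = 255
Denominator: √[(16230 − 15129)(18942 − 15625)] = √[1101 × 3317] = 1911.0251
r = 255 / 1911.0251 ≈ 0.1334

0.1334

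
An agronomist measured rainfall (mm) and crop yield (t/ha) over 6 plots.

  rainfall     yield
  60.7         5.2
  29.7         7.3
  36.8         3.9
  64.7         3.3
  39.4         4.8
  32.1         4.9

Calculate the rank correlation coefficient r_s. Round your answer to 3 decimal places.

-0.600

Rank rainfall: 5, 1, 3, 6, 4, 2
Rank yield: 5, 6, 2, 1, 3, 4
d = rank(rainfall) − rank(yield): 0, -5, 1, 5, 1, -2; Σd² = 56
ρ = 1 − 6Σd² / [n(n²−1)] = 1 − 6×56 / (6×35) = 1 − 336/210 ≈ -0.600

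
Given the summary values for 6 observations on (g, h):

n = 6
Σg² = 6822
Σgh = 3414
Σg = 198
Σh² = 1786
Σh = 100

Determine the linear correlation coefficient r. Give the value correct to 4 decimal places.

r = (nΣgh − ΣgΣh) / √[(nΣg² − (Σg)²)(nΣh² − (Σh)²)]
Numerator: 6×3414 − 198×100 = 684
Denominator: √[(40932 − 39204)(10716 − 10000)] = √[1728 × 716] = 1112.3165
r = 684 / 1112.3165 ≈ 0.6149

0.6149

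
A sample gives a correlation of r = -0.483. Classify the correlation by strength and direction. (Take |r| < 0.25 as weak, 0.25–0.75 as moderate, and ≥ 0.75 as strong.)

r = -0.483 < 0 so the relationship is negative.
|r| = 0.483, which falls in the moderate range.

moderate negative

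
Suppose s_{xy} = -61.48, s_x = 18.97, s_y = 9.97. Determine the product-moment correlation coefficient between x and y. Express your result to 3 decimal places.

r = Cov(x,y) / (s_x · s_y) = -61.48 / (18.97 × 9.97)
  = -61.48 / 189.1309 ≈ -0.325

-0.325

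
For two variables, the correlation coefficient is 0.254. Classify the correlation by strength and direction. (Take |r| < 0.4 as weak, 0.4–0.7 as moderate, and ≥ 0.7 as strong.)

weak positive

r = 0.254 > 0 so the relationship is positive.
|r| = 0.254, which falls in the weak range.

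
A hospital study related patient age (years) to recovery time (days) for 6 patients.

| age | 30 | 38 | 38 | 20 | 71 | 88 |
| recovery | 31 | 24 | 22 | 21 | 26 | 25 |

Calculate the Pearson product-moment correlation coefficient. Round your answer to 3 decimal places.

n = 6, Σx = 285, Σy = 149, Σx² = 16973, Σy² = 3763, Σxy = 7144
nΣxy − ΣxΣy = 42864 − 42465 = 399
nΣx² − (Σx)² = 101838 − 81225 = 20613; nΣy² − (Σy)² = 22578 − 22201 = 377
r = 399 / √(20613 × 377) = 399 / 2787.6695 ≈ 0.143

0.143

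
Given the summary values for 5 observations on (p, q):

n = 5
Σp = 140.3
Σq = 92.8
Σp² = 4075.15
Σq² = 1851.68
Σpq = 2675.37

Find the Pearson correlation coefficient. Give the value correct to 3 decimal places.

0.534

r = (nΣpq − ΣpΣq) / √[(nΣp² − (Σp)²)(nΣq² − (Σq)²)]
Numerator: 5×2675.37 − 140.3×92.8 = 357.01
Denominator: √[(20375.75 − 19684.09)(9258.4 − 8611.84)] = √[691.66 × 646.56] = 668.7299
r = 357.01 / 668.7299 ≈ 0.534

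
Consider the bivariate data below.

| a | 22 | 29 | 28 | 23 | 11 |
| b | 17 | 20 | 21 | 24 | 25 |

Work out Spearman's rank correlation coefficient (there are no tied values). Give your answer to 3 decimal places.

Rank a: 2, 5, 4, 3, 1
Rank b: 1, 2, 3, 4, 5
d = rank(a) − rank(b): 1, 3, 1, -1, -4; Σd² = 28
ρ = 1 − 6Σd² / [n(n²−1)] = 1 − 6×28 / (5×24) = 1 − 168/120 ≈ -0.400

-0.400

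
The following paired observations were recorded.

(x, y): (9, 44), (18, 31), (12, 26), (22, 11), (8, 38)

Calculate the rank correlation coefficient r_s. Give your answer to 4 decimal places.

-0.8000

Rank x: 2, 4, 3, 5, 1
Rank y: 5, 3, 2, 1, 4
d = rank(x) − rank(y): -3, 1, 1, 4, -3; Σd² = 36
ρ = 1 − 6Σd² / [n(n²−1)] = 1 − 6×36 / (5×24) = 1 − 216/120 ≈ -0.8000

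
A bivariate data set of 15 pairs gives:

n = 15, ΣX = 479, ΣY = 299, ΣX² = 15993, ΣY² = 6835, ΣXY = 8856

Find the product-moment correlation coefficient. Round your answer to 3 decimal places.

r = (nΣXY − ΣXΣY) / √[(nΣX² − (ΣX)²)(nΣY² − (ΣY)²)]
Numerator: 15×8856 − 479×299 = -10381
Denominator: √[(239895 − 229441)(102525 − 89401)] = √[10454 × 13124] = 11713.1676
r = -10381 / 11713.1676 ≈ -0.886

-0.886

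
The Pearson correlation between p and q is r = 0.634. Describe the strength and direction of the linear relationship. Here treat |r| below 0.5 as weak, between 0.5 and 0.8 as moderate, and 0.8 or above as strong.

moderate positive

r = 0.634 > 0 so the relationship is positive.
|r| = 0.634, which falls in the moderate range.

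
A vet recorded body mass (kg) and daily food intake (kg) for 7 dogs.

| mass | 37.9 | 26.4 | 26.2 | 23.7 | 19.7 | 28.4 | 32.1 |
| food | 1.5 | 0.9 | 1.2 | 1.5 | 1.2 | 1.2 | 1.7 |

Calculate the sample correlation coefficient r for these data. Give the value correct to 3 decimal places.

0.465

n = 7, Σx = 194.4, Σy = 9.2, Σx² = 5606.56, Σy² = 12.52, Σxy = 259.89
nΣxy − ΣxΣy = 1819.23 − 1788.48 = 30.75
nΣx² − (Σx)² = 39245.92 − 37791.36 = 1454.56; nΣy² − (Σy)² = 87.64 − 84.64 = 3
r = 30.75 / √(1454.56 × 3) = 30.75 / 66.0582 ≈ 0.465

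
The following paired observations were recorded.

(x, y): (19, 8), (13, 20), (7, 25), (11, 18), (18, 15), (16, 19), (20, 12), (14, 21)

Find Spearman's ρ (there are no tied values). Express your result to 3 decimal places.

-0.810

Rank x: 7, 3, 1, 2, 6, 5, 8, 4
Rank y: 1, 6, 8, 4, 3, 5, 2, 7
d = rank(x) − rank(y): 6, -3, -7, -2, 3, 0, 6, -3; Σd² = 152
ρ = 1 − 6Σd² / [n(n²−1)] = 1 − 6×152 / (8×63) = 1 − 912/504 ≈ -0.810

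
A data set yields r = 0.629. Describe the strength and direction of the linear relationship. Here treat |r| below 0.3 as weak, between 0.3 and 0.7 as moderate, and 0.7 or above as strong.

moderate positive

r = 0.629 > 0 so the relationship is positive.
|r| = 0.629, which falls in the moderate range.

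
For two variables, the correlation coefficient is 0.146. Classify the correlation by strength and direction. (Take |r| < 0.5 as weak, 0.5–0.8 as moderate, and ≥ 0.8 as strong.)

r = 0.146 > 0 so the relationship is positive.
|r| = 0.146, which falls in the weak range.

weak positive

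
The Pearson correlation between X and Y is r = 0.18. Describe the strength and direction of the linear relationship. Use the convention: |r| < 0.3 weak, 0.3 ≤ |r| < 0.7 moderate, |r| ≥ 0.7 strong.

weak positive

r = 0.18 > 0 so the relationship is positive.
|r| = 0.18, which falls in the weak range.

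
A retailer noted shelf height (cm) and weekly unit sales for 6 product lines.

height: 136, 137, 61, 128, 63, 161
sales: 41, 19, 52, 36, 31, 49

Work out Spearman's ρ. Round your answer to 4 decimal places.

Rank height: 4, 5, 1, 3, 2, 6
Rank sales: 4, 1, 6, 3, 2, 5
d = rank(height) − rank(sales): 0, 4, -5, 0, 0, 1; Σd² = 42
ρ = 1 − 6Σd² / [n(n²−1)] = 1 − 6×42 / (6×35) = 1 − 252/210 ≈ -0.2000

-0.2000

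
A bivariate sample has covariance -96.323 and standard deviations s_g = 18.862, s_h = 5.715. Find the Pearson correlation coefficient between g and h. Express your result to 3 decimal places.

-0.894

r = Cov(g,h) / (s_g · s_h) = -96.323 / (18.862 × 5.715)
  = -96.323 / 107.7963 ≈ -0.894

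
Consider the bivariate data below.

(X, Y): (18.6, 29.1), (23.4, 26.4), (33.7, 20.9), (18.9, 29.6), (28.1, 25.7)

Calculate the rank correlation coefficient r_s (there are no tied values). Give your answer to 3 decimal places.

-0.900

Rank X: 1, 3, 5, 2, 4
Rank Y: 4, 3, 1, 5, 2
d = rank(X) − rank(Y): -3, 0, 4, -3, 2; Σd² = 38
ρ = 1 − 6Σd² / [n(n²−1)] = 1 − 6×38 / (5×24) = 1 − 228/120 ≈ -0.900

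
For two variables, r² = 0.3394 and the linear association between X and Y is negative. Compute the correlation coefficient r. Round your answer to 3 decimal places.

|r| = √0.3394 = 0.583
The association is negative, so r = −0.583.

-0.583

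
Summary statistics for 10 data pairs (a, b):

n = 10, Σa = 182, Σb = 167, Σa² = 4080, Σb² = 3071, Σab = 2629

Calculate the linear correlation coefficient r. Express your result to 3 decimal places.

-0.882

r = (nΣab − ΣaΣb) / √[(nΣa² − (Σa)²)(nΣb² − (Σb)²)]
Numerator: 10×2629 − 182×167 = -4104
Denominator: √[(40800 − 33124)(30710 − 27889)] = √[7676 × 2821] = 4653.3854
r = -4104 / 4653.3854 ≈ -0.882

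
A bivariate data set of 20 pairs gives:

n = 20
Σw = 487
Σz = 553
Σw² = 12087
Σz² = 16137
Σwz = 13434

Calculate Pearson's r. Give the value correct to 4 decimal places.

-0.0717

r = (nΣwz − ΣwΣz) / √[(nΣw² − (Σw)²)(nΣz² − (Σz)²)]
Numerator: 20×13434 − 487×553 = -631
Denominator: √[(241740 − 237169)(322740 − 305809)] = √[4571 × 16931] = 8797.2496
r = -631 / 8797.2496 ≈ -0.0717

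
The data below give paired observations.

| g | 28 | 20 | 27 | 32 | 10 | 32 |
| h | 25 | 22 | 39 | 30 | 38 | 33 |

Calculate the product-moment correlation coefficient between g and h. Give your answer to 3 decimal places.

n = 6, Σg = 149, Σh = 187, Σg² = 4061, Σh² = 6063, Σgh = 4589
nΣgh − ΣgΣh = 27534 − 27863 = -329
nΣg² − (Σg)² = 24366 − 22201 = 2165; nΣh² − (Σh)² = 36378 − 34969 = 1409
r = -329 / √(2165 × 1409) = -329 / 1746.5638 ≈ -0.188

-0.188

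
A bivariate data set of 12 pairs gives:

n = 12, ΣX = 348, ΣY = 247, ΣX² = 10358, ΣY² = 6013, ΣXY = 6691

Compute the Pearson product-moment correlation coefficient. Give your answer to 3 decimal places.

r = (nΣXY − ΣXΣY) / √[(nΣX² − (ΣX)²)(nΣY² − (ΣY)²)]
Numerator: 12×6691 − 348×247 = -5664
Denominator: √[(124296 − 121104)(72156 − 61009)] = √[3192 × 11147] = 5964.9999
r = -5664 / 5964.9999 ≈ -0.950

-0.950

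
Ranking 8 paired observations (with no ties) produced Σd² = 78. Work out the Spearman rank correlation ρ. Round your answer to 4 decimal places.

ρ = 1 − 6Σd² / [n(n²−1)] = 1 − 6×78 / (8×63)
  = 1 − 468/504 = 1 − 0.92857 ≈ 0.0714

0.0714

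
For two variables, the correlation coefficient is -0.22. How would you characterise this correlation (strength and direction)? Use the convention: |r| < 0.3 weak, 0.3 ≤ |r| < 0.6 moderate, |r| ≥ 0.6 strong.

r = -0.22 < 0 so the relationship is negative.
|r| = 0.22, which falls in the weak range.

weak negative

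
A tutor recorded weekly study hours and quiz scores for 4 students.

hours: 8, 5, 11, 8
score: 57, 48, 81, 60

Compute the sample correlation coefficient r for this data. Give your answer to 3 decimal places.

0.965

n = 4, Σx = 32, Σy = 246, Σx² = 274, Σy² = 15714, Σxy = 2067
nΣxy − ΣxΣy = 8268 − 7872 = 396
nΣx² − (Σx)² = 1096 − 1024 = 72; nΣy² − (Σy)² = 62856 − 60516 = 2340
r = 396 / √(72 × 2340) = 396 / 410.4632 ≈ 0.965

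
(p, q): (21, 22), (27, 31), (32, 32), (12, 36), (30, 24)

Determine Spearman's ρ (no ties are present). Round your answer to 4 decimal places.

Rank p: 2, 3, 5, 1, 4
Rank q: 1, 3, 4, 5, 2
d = rank(p) − rank(q): 1, 0, 1, -4, 2; Σd² = 22
ρ = 1 − 6Σd² / [n(n²−1)] = 1 − 6×22 / (5×24) = 1 − 132/120 ≈ -0.1000

-0.1000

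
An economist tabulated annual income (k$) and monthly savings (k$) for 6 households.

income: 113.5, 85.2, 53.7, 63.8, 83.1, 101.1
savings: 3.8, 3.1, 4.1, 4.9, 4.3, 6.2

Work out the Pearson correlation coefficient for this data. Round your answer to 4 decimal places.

n = 6, Σx = 500.4, Σy = 26.4, Σx² = 44222.24, Σy² = 121.8, Σxy = 2212.36
nΣxy − ΣxΣy = 13274.16 − 13210.56 = 63.6
nΣx² − (Σx)² = 265333.44 − 250400.16 = 14933.28; nΣy² − (Σy)² = 730.8 − 696.96 = 33.84
r = 63.6 / √(14933.28 × 33.84) = 63.6 / 710.8742 ≈ 0.0895

0.0895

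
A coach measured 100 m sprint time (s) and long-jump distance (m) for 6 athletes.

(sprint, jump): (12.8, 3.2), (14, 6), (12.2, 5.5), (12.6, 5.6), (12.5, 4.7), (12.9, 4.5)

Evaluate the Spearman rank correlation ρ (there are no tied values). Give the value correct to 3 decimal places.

0.086

Rank sprint: 4, 6, 1, 3, 2, 5
Rank jump: 1, 6, 4, 5, 3, 2
d = rank(sprint) − rank(jump): 3, 0, -3, -2, -1, 3; Σd² = 32
ρ = 1 − 6Σd² / [n(n²−1)] = 1 − 6×32 / (6×35) = 1 − 192/210 ≈ 0.086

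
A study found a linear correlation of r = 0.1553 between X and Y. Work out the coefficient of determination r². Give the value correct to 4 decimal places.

0.0241

r² = (0.1553)² = 0.0241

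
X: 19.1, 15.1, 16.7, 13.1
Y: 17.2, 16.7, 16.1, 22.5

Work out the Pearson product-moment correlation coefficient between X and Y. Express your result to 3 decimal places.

-0.698

n = 4, ΣX = 64, ΣY = 72.5, ΣX² = 1043.32, ΣY² = 1340.19, ΣXY = 1144.31
nΣXY − ΣXΣY = 4577.24 − 4640 = -62.76
nΣX² − (ΣX)² = 4173.28 − 4096 = 77.28; nΣY² − (ΣY)² = 5360.76 − 5256.25 = 104.51
r = -62.76 / √(77.28 × 104.51) = -62.76 / 89.8695 ≈ -0.698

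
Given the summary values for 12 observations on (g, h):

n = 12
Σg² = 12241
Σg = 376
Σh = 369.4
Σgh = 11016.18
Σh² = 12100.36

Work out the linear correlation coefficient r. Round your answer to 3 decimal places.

-0.965

r = (nΣgh − ΣgΣh) / √[(nΣg² − (Σg)²)(nΣh² − (Σh)²)]
Numerator: 12×11016.18 − 376×369.4 = -6700.24
Denominator: √[(146892 − 141376)(145204.32 − 136456.36)] = √[5516 × 8747.96] = 6946.4917
r = -6700.24 / 6946.4917 ≈ -0.965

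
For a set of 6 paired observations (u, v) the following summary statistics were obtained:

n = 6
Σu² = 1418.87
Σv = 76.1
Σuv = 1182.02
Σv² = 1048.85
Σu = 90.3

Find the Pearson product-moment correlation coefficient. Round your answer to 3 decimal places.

0.519

r = (nΣuv − ΣuΣv) / √[(nΣu² − (Σu)²)(nΣv² − (Σv)²)]
Numerator: 6×1182.02 − 90.3×76.1 = 220.29
Denominator: √[(8513.22 − 8154.09)(6293.1 − 5791.21)] = √[359.13 × 501.89] = 424.5512
r = 220.29 / 424.5512 ≈ 0.519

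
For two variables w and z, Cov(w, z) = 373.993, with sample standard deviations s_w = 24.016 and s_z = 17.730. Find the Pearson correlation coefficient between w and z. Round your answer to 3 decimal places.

r = Cov(w,z) / (s_w · s_z) = 373.993 / (24.016 × 17.730)
  = 373.993 / 425.8037 ≈ 0.878

0.878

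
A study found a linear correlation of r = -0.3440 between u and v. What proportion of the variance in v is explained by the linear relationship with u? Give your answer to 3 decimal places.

0.118

r² = (-0.3440)² = 0.118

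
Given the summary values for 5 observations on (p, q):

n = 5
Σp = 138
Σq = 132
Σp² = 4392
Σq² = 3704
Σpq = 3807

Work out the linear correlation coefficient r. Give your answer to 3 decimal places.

r = (nΣpq − ΣpΣq) / √[(nΣp² − (Σp)²)(nΣq² − (Σq)²)]
Numerator: 5×3807 − 138×132 = 819
Denominator: √[(21960 − 19044)(18520 − 17424)] = √[2916 × 1096] = 1787.7181
r = 819 / 1787.7181 ≈ 0.458

0.458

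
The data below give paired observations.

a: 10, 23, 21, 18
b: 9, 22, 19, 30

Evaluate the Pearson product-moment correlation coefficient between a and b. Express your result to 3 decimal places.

n = 4, Σa = 72, Σb = 80, Σa² = 1394, Σb² = 1826, Σab = 1535
nΣab − ΣaΣb = 6140 − 5760 = 380
nΣa² − (Σa)² = 5576 − 5184 = 392; nΣb² − (Σb)² = 7304 − 6400 = 904
r = 380 / √(392 × 904) = 380 / 595.2882 ≈ 0.638

0.638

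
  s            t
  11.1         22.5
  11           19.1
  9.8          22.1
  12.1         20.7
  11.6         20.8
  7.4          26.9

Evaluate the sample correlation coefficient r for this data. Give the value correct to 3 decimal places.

-0.870

n = 6, Σs = 63, Σt = 132.1, Σs² = 675.98, Σt² = 2944.21, Σst = 1367.24
nΣst − ΣsΣt = 8203.44 − 8322.3 = -118.86
nΣs² − (Σs)² = 4055.88 − 3969 = 86.88; nΣt² − (Σt)² = 17665.26 − 17450.41 = 214.85
r = -118.86 / √(86.88 × 214.85) = -118.86 / 136.6242 ≈ -0.870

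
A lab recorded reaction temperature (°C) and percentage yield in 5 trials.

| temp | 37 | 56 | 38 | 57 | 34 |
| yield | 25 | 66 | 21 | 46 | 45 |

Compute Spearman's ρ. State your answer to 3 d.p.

Rank temp: 2, 4, 3, 5, 1
Rank yield: 2, 5, 1, 4, 3
d = rank(temp) − rank(yield): 0, -1, 2, 1, -2; Σd² = 10
ρ = 1 − 6Σd² / [n(n²−1)] = 1 − 6×10 / (5×24) = 1 − 60/120 ≈ 0.500

0.500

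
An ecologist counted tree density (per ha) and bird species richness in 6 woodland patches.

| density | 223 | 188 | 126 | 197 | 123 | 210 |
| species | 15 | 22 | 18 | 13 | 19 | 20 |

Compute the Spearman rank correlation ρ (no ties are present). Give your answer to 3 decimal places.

Rank density: 6, 3, 2, 4, 1, 5
Rank species: 2, 6, 3, 1, 4, 5
d = rank(density) − rank(species): 4, -3, -1, 3, -3, 0; Σd² = 44
ρ = 1 − 6Σd² / [n(n²−1)] = 1 − 6×44 / (6×35) = 1 − 264/210 ≈ -0.257

-0.257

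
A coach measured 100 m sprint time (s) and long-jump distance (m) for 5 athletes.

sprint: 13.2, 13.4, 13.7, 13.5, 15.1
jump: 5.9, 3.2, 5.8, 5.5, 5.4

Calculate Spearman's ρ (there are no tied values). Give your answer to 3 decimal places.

-0.300

Rank sprint: 1, 2, 4, 3, 5
Rank jump: 5, 1, 4, 3, 2
d = rank(sprint) − rank(jump): -4, 1, 0, 0, 3; Σd² = 26
ρ = 1 − 6Σd² / [n(n²−1)] = 1 − 6×26 / (5×24) = 1 − 156/120 ≈ -0.300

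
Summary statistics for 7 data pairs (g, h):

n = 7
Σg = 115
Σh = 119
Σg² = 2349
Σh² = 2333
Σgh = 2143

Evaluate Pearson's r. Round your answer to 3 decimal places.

0.498

r = (nΣgh − ΣgΣh) / √[(nΣg² − (Σg)²)(nΣh² − (Σh)²)]
Numerator: 7×2143 − 115×119 = 1316
Denominator: √[(16443 − 13225)(16331 − 14161)] = √[3218 × 2170] = 2642.5480
r = 1316 / 2642.5480 ≈ 0.498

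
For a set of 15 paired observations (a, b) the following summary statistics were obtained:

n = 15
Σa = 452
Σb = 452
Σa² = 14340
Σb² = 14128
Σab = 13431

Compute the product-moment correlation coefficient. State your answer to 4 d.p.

r = (nΣab − ΣaΣb) / √[(nΣa² − (Σa)²)(nΣb² − (Σb)²)]
Numerator: 15×13431 − 452×452 = -2839
Denominator: √[(215100 − 204304)(211920 − 204304)] = √[10796 × 7616] = 9067.6533
r = -2839 / 9067.6533 ≈ -0.3131

-0.3131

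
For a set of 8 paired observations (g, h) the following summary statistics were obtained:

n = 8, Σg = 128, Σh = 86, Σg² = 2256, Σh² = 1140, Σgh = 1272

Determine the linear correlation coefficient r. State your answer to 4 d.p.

-0.4912

r = (nΣgh − ΣgΣh) / √[(nΣg² − (Σg)²)(nΣh² − (Σh)²)]
Numerator: 8×1272 − 128×86 = -832
Denominator: √[(18048 − 16384)(9120 − 7396)] = √[1664 × 1724] = 1693.7343
r = -832 / 1693.7343 ≈ -0.4912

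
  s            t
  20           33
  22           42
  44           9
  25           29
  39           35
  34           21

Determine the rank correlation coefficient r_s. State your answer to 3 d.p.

Rank s: 1, 2, 6, 3, 5, 4
Rank t: 4, 6, 1, 3, 5, 2
d = rank(s) − rank(t): -3, -4, 5, 0, 0, 2; Σd² = 54
ρ = 1 − 6Σd² / [n(n²−1)] = 1 − 6×54 / (6×35) = 1 − 324/210 ≈ -0.543

-0.543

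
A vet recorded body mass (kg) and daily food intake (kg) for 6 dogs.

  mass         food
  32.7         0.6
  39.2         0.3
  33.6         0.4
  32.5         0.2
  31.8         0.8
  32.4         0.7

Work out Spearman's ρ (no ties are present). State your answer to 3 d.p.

-0.657

Rank mass: 4, 6, 5, 3, 1, 2
Rank food: 4, 2, 3, 1, 6, 5
d = rank(mass) − rank(food): 0, 4, 2, 2, -5, -3; Σd² = 58
ρ = 1 − 6Σd² / [n(n²−1)] = 1 − 6×58 / (6×35) = 1 − 348/210 ≈ -0.657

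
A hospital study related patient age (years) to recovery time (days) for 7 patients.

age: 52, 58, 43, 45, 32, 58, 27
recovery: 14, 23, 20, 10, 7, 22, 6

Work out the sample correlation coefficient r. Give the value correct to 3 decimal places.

0.851

n = 7, Σx = 315, Σy = 102, Σx² = 15059, Σy² = 1794, Σxy = 5034
nΣxy − ΣxΣy = 35238 − 32130 = 3108
nΣx² − (Σx)² = 105413 − 99225 = 6188; nΣy² − (Σy)² = 12558 − 10404 = 2154
r = 3108 / √(6188 × 2154) = 3108 / 3650.8837 ≈ 0.851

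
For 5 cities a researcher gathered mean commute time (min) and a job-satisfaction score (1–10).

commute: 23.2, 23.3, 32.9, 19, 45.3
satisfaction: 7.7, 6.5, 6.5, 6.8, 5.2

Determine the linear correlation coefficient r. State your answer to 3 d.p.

-0.821

n = 5, Σx = 143.7, Σy = 32.7, Σx² = 4576.63, Σy² = 217.07, Σxy = 908.7
nΣxy − ΣxΣy = 4543.5 − 4698.99 = -155.49
nΣx² − (Σx)² = 22883.15 − 20649.69 = 2233.46; nΣy² − (Σy)² = 1085.35 − 1069.29 = 16.06
r = -155.49 / √(2233.46 × 16.06) = -155.49 / 189.3921 ≈ -0.821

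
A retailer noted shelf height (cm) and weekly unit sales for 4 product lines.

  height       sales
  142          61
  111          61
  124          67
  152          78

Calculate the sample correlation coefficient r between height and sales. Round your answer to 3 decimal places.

n = 4, Σx = 529, Σy = 267, Σx² = 70965, Σy² = 18015, Σxy = 35597
nΣxy − ΣxΣy = 142388 − 141243 = 1145
nΣx² − (Σx)² = 283860 − 279841 = 4019; nΣy² − (Σy)² = 72060 − 71289 = 771
r = 1145 / √(4019 × 771) = 1145 / 1760.2980 ≈ 0.650

0.650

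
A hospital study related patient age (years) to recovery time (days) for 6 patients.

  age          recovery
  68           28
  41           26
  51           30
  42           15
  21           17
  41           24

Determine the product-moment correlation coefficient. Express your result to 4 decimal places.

n = 6, Σx = 264, Σy = 140, Σx² = 12792, Σy² = 3450, Σxy = 6471
nΣxy − ΣxΣy = 38826 − 36960 = 1866
nΣx² − (Σx)² = 76752 − 69696 = 7056; nΣy² − (Σy)² = 20700 − 19600 = 1100
r = 1866 / √(7056 × 1100) = 1866 / 2785.9648 ≈ 0.6698

0.6698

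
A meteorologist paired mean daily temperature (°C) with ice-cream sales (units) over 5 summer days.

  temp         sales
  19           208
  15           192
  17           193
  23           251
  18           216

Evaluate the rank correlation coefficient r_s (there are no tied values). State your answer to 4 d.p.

0.9000

Rank temp: 4, 1, 2, 5, 3
Rank sales: 3, 1, 2, 5, 4
d = rank(temp) − rank(sales): 1, 0, 0, 0, -1; Σd² = 2
ρ = 1 − 6Σd² / [n(n²−1)] = 1 − 6×2 / (5×24) = 1 − 12/120 ≈ 0.9000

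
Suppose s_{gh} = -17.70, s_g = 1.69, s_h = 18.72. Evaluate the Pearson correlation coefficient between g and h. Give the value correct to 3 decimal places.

r = Cov(g,h) / (s_g · s_h) = -17.70 / (1.69 × 18.72)
  = -17.70 / 31.6368 ≈ -0.559

-0.559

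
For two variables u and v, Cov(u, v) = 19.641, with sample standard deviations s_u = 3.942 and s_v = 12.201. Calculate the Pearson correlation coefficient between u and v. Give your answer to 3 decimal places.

r = Cov(u,v) / (s_u · s_v) = 19.641 / (3.942 × 12.201)
  = 19.641 / 48.0963 ≈ 0.408

0.408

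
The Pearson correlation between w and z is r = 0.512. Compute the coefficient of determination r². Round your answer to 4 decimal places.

0.2621

r² = (0.512)² = 0.2621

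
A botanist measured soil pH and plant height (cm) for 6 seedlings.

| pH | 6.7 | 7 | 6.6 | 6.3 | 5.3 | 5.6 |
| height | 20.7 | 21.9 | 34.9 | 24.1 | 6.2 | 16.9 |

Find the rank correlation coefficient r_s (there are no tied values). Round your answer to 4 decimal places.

0.5429

Rank pH: 5, 6, 4, 3, 1, 2
Rank height: 3, 4, 6, 5, 1, 2
d = rank(pH) − rank(height): 2, 2, -2, -2, 0, 0; Σd² = 16
ρ = 1 − 6Σd² / [n(n²−1)] = 1 − 6×16 / (6×35) = 1 − 96/210 ≈ 0.5429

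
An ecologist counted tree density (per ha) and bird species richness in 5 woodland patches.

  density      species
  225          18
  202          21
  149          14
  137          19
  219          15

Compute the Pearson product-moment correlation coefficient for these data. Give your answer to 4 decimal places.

n = 5, Σx = 932, Σy = 87, Σx² = 180360, Σy² = 1547, Σxy = 16266
nΣxy − ΣxΣy = 81330 − 81084 = 246
nΣx² − (Σx)² = 901800 − 868624 = 33176; nΣy² − (Σy)² = 7735 − 7569 = 166
r = 246 / √(33176 × 166) = 246 / 2346.7458 ≈ 0.1048

0.1048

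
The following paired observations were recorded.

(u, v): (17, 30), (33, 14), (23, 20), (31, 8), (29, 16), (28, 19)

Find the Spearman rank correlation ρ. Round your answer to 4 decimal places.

-0.9429

Rank u: 1, 6, 2, 5, 4, 3
Rank v: 6, 2, 5, 1, 3, 4
d = rank(u) − rank(v): -5, 4, -3, 4, 1, -1; Σd² = 68
ρ = 1 − 6Σd² / [n(n²−1)] = 1 − 6×68 / (6×35) = 1 − 408/210 ≈ -0.9429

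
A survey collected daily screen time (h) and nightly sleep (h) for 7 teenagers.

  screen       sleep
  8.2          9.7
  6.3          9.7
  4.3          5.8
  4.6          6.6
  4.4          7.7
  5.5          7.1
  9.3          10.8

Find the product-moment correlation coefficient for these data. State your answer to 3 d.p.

0.901

n = 7, Σx = 42.6, Σy = 57.4, Σx² = 282.68, Σy² = 491.72, Σxy = 369.32
nΣxy − ΣxΣy = 2585.24 − 2445.24 = 140
nΣx² − (Σx)² = 1978.76 − 1814.76 = 164; nΣy² − (Σy)² = 3442.04 − 3294.76 = 147.28
r = 140 / √(164 × 147.28) = 140 / 155.4153 ≈ 0.901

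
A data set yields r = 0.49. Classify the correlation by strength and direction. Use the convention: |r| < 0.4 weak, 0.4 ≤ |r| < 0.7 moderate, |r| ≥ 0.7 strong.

r = 0.49 > 0 so the relationship is positive.
|r| = 0.49, which falls in the moderate range.

moderate positive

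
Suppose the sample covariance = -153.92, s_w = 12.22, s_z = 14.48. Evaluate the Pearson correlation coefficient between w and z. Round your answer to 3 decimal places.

-0.870

r = Cov(w,z) / (s_w · s_z) = -153.92 / (12.22 × 14.48)
  = -153.92 / 176.9456 ≈ -0.870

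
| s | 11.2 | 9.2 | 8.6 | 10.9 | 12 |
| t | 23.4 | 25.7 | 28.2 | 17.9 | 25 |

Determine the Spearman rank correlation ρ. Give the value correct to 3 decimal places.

-0.600

Rank s: 4, 2, 1, 3, 5
Rank t: 2, 4, 5, 1, 3
d = rank(s) − rank(t): 2, -2, -4, 2, 2; Σd² = 32
ρ = 1 − 6Σd² / [n(n²−1)] = 1 − 6×32 / (5×24) = 1 − 192/120 ≈ -0.600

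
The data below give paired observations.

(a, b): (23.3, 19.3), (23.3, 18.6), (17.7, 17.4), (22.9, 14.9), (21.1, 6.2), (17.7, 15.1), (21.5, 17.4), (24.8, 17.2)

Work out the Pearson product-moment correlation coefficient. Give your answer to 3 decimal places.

0.198

n = 8, Σa = 172.3, Σb = 126.1, Σa² = 3759.27, Σb² = 2108.27, Σab = 2731.01
nΣab − ΣaΣb = 21848.08 − 21727.03 = 121.05
nΣa² − (Σa)² = 30074.16 − 29687.29 = 386.87; nΣb² − (Σb)² = 16866.16 − 15901.21 = 964.95
r = 121.05 / √(386.87 × 964.95) = 121.05 / 610.9912 ≈ 0.198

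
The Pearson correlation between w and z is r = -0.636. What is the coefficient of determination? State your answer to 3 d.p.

0.404

r² = (-0.636)² = 0.404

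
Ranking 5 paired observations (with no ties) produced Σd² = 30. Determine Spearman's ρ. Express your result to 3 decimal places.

ρ = 1 − 6Σd² / [n(n²−1)] = 1 − 6×30 / (5×24)
  = 1 − 180/120 = 1 − 1.5000 ≈ -0.500

-0.500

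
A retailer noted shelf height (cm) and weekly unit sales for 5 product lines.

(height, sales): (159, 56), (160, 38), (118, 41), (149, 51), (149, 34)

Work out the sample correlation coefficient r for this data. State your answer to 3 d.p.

n = 5, Σx = 735, Σy = 220, Σx² = 109207, Σy² = 10018, Σxy = 32487
nΣxy − ΣxΣy = 162435 − 161700 = 735
nΣx² − (Σx)² = 546035 − 540225 = 5810; nΣy² − (Σy)² = 50090 − 48400 = 1690
r = 735 / √(5810 × 1690) = 735 / 3133.5124 ≈ 0.235

0.235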